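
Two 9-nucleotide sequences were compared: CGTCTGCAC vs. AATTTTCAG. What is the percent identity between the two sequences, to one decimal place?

44.4%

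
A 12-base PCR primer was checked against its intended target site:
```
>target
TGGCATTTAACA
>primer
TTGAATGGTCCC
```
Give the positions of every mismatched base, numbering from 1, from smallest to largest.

2, 4, 7, 8, 9, 10, 12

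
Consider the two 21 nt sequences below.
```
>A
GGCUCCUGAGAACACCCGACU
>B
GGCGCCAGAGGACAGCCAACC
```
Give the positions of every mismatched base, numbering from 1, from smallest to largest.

4, 7, 11, 15, 18, 21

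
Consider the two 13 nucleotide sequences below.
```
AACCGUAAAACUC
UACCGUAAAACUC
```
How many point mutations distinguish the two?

Mismatches (1-based): base 1: A→U.

1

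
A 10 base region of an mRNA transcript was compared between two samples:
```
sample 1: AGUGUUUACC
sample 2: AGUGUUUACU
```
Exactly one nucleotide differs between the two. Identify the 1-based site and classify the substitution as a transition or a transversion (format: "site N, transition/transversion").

Site 10 changes C→U. C is a pyrimidine and U is a pyrimidine, so this is a transition.

site 10, transition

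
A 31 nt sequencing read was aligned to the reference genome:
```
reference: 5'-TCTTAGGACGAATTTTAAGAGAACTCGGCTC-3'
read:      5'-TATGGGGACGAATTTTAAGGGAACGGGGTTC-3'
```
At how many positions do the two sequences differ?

The sequences differ at positions 2, 4, 5, 20, 25, 26, 29 (1-based) — 7 in total.

7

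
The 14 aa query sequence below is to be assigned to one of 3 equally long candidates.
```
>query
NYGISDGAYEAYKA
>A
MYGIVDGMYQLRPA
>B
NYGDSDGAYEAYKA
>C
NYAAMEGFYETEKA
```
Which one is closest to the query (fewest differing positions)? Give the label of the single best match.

B

A differs at 7 positions; B differs at 1 position; C differs at 7 positions. The closest is B.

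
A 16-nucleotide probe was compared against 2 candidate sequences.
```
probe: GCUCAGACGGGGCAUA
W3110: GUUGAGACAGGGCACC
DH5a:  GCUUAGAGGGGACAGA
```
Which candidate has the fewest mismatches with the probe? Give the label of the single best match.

DH5a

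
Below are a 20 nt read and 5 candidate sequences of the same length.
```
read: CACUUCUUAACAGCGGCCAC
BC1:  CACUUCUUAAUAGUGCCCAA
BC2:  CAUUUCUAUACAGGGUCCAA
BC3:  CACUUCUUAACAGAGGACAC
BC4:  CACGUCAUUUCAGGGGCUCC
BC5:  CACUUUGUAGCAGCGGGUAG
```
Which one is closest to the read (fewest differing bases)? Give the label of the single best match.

Hamming distances to read — BC1: 4; BC2: 6; BC3: 2; BC4: 7; BC5: 6.
Smallest is BC3 with 2 mismatches.

BC3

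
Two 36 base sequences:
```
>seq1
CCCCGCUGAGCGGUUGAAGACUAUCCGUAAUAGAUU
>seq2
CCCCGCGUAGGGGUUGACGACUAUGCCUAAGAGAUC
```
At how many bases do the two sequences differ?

8

The sequences differ at bases 7, 8, 11, 18, 25, 27, 31, 36 (1-based) — 8 in total.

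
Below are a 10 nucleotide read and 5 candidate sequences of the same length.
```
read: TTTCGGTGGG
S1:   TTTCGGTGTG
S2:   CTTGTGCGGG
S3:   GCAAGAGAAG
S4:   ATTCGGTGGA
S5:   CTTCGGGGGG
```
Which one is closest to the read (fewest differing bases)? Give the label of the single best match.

S1 differs at 1 base; S2 differs at 4 bases; S3 differs at 8 bases; S4 differs at 2 bases; S5 differs at 2 bases. The closest is S1.

S1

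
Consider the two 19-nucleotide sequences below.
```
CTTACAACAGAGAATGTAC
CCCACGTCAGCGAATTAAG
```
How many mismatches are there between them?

The sequences differ at bases 2, 3, 6, 7, 11, 16, 17, 19 (1-based) — 8 in total.

8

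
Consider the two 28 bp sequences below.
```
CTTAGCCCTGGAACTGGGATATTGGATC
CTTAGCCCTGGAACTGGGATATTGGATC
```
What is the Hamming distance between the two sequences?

0

No positions differ; the sequences are identical.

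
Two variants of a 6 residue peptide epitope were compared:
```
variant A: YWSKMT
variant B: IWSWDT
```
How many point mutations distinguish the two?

3

The sequences differ at residues 1, 4, 5 (1-based) — 3 in total.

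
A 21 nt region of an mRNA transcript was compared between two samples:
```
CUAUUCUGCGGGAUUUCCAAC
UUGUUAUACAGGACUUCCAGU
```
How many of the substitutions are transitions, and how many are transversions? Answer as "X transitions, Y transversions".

7 transitions, 1 transversion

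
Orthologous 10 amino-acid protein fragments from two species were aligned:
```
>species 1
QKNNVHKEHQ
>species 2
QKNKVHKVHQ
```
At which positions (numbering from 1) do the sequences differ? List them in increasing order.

4, 8

Differences at position 4 (N→K), position 8 (E→V).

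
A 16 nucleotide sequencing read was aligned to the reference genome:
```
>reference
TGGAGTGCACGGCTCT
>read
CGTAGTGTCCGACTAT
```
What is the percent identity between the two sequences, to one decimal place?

62.5%

6 positions differ (1, 3, 8, 9, 12, 15), so 10 of 16 match: 10/16 = 62.5%.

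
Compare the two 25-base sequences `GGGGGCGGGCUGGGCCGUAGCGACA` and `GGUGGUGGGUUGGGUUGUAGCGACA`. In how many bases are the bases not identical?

Mismatches (1-based): base 3: G→U; base 6: C→U; base 10: C→U; base 15: C→U; base 16: C→U.

5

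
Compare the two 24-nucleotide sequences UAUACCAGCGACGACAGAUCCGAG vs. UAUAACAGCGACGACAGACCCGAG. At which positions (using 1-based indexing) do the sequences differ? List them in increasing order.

5, 19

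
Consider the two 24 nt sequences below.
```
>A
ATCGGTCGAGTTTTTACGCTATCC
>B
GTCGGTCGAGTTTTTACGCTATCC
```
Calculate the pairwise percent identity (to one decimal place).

Mismatch at position 1 (1-based): 1 of 24.
Identical positions: 23/24 = 95.83% → 95.8%.

95.8%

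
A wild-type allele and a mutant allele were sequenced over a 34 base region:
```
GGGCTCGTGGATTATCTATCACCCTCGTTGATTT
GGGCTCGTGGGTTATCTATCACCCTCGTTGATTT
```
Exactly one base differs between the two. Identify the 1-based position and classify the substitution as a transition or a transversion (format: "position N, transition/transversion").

The sequences differ only at position 11: A→G (purine→purine), a transition.

position 11, transition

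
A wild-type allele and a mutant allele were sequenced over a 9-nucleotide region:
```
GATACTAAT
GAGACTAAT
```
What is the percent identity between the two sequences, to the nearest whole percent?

89%

1 position differs (3), so 8 of 9 match: 8/9 = 88.89%.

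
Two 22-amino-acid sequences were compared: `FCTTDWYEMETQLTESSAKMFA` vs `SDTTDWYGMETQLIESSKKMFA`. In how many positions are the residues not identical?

5

The sequences differ at positions 1, 2, 8, 14, 18 (1-based) — 5 in total.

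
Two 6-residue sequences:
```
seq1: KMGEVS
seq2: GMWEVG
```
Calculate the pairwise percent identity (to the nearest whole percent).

50%

Mismatches at positions 1, 3, 6 (1-based): 3 of 6.
Identical positions: 3/6 = 50% → 50%.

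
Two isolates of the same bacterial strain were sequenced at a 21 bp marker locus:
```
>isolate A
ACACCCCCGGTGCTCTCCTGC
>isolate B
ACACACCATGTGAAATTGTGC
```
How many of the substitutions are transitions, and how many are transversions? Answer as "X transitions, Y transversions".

Mismatches (1-based):
site 5: C→A (pyrimidine→purine, transversion)
site 8: C→A (pyrimidine→purine, transversion)
site 9: G→T (purine→pyrimidine, transversion)
site 13: C→A (pyrimidine→purine, transversion)
site 14: T→A (pyrimidine→purine, transversion)
site 15: C→A (pyrimidine→purine, transversion)
site 17: C→T (pyrimidine→pyrimidine, transition)
site 18: C→G (pyrimidine→purine, transversion)

1 transition, 7 transversions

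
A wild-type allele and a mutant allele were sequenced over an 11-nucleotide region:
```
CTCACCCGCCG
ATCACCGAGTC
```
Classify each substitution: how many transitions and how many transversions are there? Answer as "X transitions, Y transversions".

2 transitions, 4 transversions

Transitions (purine↔purine or pyrimidine↔pyrimidine): 8 G→A, 10 C→T.
Transversions (purine↔pyrimidine): 1 C→A, 7 C→G, 9 C→G, 11 G→C.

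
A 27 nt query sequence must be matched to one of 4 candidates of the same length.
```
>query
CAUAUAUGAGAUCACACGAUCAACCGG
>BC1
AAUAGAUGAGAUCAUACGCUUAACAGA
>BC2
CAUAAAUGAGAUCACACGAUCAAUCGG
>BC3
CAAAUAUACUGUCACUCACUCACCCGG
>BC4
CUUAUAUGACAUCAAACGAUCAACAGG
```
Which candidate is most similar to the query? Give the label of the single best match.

BC1 differs at 7 sites; BC2 differs at 2 sites; BC3 differs at 9 sites; BC4 differs at 4 sites. The closest is BC2.

BC2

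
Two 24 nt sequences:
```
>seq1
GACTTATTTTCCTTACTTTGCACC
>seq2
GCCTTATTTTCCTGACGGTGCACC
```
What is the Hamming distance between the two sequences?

4

Comparing position by position, 4 bases differ: 2 (A/C), 14 (T/G), 17 (T/G), 18 (T/G).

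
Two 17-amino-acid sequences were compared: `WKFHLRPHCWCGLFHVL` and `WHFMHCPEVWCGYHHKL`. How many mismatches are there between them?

9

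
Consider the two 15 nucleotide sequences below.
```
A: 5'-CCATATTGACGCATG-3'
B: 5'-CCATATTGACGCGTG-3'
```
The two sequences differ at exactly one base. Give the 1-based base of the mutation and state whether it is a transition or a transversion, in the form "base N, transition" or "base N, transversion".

The sequences differ only at base 13: A→G (purine→purine), a transition.

base 13, transition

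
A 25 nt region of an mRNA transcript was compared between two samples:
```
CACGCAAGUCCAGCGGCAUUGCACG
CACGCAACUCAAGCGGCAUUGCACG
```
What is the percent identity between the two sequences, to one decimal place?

92.0%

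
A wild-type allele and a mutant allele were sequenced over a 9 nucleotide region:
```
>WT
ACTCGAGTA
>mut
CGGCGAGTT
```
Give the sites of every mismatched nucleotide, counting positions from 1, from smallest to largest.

1, 2, 3, 9

Differences at site 1 (A→C), site 2 (C→G), site 3 (T→G), site 9 (A→T).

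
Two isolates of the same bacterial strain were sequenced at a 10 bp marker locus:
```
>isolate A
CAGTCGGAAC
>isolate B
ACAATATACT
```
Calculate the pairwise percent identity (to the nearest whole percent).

9 positions differ (1, 2, 3, 4, 5, 6, 7, 9, 10), so 1 of 10 match: 1/10 = 10%.

10%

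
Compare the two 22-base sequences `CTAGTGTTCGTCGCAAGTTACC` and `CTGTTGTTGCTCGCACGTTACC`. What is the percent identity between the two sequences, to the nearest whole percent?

5 positions differ (3, 4, 9, 10, 16), so 17 of 22 match: 17/22 = 77.27%.

77%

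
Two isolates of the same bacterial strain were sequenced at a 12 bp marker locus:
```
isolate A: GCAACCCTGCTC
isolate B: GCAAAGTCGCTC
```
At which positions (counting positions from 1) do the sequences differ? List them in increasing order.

Differences at position 5 (C→A), position 6 (C→G), position 7 (C→T), position 8 (T→C).

5, 6, 7, 8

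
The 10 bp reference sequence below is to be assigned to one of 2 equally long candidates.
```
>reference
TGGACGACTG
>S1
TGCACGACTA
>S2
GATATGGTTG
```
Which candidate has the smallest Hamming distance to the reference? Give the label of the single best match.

S1 differs at 2 bases; S2 differs at 6 bases. The closest is S1.

S1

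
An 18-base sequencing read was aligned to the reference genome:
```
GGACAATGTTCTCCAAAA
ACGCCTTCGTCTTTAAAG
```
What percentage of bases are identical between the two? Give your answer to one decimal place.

10 positions differ (1, 2, 3, 5, 6, 8, 9, 13, 14, 18), so 8 of 18 match: 8/18 = 44.44%.

44.4%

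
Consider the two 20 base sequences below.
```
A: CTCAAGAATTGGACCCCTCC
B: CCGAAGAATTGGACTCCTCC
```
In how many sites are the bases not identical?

3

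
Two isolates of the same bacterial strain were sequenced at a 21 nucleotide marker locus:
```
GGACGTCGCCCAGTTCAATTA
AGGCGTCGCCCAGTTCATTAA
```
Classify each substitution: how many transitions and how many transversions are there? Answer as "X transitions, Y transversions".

2 transitions, 2 transversions

Transitions (purine↔purine or pyrimidine↔pyrimidine): 1 G→A, 3 A→G.
Transversions (purine↔pyrimidine): 18 A→T, 20 T→A.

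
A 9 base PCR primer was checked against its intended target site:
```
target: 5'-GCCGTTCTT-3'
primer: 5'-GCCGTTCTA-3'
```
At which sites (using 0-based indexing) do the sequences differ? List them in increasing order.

8

Differences at site 8 (T→A).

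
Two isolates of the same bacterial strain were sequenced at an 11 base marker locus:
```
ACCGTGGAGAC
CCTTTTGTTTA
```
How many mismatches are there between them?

8

Comparing position by position, 8 sites differ: 1 (A/C), 3 (C/T), 4 (G/T), 6 (G/T), 8 (A/T), 9 (G/T), 10 (A/T), 11 (C/A).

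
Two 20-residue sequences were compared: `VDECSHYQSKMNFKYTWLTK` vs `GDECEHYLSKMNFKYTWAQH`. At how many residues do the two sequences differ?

6

The sequences differ at residues 1, 5, 8, 18, 19, 20 (1-based) — 6 in total.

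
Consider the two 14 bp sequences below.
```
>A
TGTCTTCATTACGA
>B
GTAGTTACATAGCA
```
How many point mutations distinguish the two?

Comparing position by position, 9 positions differ: 1 (T/G), 2 (G/T), 3 (T/A), 4 (C/G), 7 (C/A), 8 (A/C), 9 (T/A), 12 (C/G), 13 (G/C).

9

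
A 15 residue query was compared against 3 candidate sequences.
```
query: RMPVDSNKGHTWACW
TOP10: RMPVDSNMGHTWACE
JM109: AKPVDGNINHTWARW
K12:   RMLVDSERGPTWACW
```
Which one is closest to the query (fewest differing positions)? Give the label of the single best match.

TOP10

Hamming distances to query — TOP10: 2; JM109: 6; K12: 4.
Smallest is TOP10 with 2 mismatches.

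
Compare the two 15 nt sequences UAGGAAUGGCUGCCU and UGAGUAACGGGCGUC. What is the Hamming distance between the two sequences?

Comparing position by position, 11 positions differ: 2 (A/G), 3 (G/A), 5 (A/U), 7 (U/A), 8 (G/C), 10 (C/G), 11 (U/G), 12 (G/C), 13 (C/G), 14 (C/U), 15 (U/C).

11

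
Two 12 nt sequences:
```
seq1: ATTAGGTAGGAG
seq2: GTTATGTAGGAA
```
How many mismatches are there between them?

The sequences differ at sites 1, 5, 12 (1-based) — 3 in total.

3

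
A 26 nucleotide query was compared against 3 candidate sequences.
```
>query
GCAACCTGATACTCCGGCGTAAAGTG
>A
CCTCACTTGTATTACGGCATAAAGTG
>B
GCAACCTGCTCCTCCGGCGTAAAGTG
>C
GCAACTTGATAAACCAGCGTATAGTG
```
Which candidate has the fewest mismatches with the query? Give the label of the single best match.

A differs at 9 positions; B differs at 2 positions; C differs at 5 positions. The closest is B.

B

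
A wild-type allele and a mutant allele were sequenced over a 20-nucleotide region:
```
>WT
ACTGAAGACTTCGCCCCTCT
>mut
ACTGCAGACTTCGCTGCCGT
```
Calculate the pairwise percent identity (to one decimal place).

75.0%

5 positions differ (5, 15, 16, 18, 19), so 15 of 20 match: 15/20 = 75%.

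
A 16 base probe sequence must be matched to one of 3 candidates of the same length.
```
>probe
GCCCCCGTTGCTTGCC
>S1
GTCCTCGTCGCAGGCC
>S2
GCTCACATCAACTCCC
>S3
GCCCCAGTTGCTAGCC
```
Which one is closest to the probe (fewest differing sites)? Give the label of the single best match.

S3

Hamming distances to probe — S1: 5; S2: 8; S3: 2.
Smallest is S3 with 2 mismatches.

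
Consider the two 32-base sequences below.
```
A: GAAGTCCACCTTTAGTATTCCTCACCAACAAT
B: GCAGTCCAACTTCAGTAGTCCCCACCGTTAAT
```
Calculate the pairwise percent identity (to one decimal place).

75.0%

Mismatches at positions 2, 9, 13, 18, 22, 27, 28, 29 (1-based): 8 of 32.
Identical positions: 24/32 = 75% → 75.0%.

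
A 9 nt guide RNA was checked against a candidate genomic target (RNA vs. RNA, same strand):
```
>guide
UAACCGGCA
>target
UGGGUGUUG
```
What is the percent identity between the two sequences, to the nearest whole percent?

Mismatches at positions 2, 3, 4, 5, 7, 8, 9 (1-based): 7 of 9.
Identical positions: 2/9 = 22.22% → 22%.

22%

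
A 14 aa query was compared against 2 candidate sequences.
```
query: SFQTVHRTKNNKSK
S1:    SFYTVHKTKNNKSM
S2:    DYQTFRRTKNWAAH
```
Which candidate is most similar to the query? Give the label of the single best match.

S1

S1 differs at 3 residues; S2 differs at 8 residues. The closest is S1.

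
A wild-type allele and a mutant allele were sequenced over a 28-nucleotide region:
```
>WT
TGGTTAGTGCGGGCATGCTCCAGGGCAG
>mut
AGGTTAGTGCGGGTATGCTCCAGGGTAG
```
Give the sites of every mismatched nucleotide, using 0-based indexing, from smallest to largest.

Scanning 0-based: 0: T/A; 13: C/T; 25: C/T.

0, 13, 25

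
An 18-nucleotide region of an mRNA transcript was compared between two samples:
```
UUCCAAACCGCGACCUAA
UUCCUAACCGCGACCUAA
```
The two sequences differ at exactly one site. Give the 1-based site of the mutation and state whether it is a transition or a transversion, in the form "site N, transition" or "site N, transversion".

Site 5 changes A→U. A is a purine and U is a pyrimidine, so this is a transversion.

site 5, transversion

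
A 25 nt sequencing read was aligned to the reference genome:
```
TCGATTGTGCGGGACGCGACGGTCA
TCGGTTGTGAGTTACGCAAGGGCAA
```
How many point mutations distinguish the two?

8

Comparing position by position, 8 positions differ: 4 (A/G), 10 (C/A), 12 (G/T), 13 (G/T), 18 (G/A), 20 (C/G), 23 (T/C), 24 (C/A).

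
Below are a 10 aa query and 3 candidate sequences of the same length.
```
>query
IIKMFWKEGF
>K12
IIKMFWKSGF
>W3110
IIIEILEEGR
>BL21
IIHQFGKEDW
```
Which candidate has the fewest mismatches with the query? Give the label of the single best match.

K12 differs at 1 residue; W3110 differs at 6 residues; BL21 differs at 5 residues. The closest is K12.

K12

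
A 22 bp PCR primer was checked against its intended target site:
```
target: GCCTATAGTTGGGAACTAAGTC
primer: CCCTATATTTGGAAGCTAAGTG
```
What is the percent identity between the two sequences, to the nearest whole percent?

5 positions differ (1, 8, 13, 15, 22), so 17 of 22 match: 17/22 = 77.27%.

77%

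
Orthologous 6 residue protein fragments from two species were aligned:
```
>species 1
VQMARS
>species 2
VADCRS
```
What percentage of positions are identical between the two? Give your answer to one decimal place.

50.0%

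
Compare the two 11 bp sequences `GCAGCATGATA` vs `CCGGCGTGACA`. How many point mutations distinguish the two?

The sequences differ at positions 1, 3, 6, 10 (1-based) — 4 in total.

4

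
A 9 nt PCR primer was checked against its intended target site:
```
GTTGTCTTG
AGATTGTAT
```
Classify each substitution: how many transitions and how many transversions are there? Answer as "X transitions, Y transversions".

1 transition, 6 transversions

Transitions (purine↔purine or pyrimidine↔pyrimidine): 1 G→A.
Transversions (purine↔pyrimidine): 2 T→G, 3 T→A, 4 G→T, 6 C→G, 8 T→A, 9 G→T.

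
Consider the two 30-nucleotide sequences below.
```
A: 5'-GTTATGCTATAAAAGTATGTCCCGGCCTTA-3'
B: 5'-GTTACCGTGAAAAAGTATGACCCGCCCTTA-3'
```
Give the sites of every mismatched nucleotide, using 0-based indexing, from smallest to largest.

Scanning 0-based: 4: T/C; 5: G/C; 6: C/G; 8: A/G; 9: T/A; 19: T/A; 24: G/C.

4, 5, 6, 8, 9, 19, 24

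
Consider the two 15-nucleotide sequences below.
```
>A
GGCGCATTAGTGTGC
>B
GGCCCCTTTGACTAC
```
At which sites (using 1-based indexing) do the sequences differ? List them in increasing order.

4, 6, 9, 11, 12, 14

Scanning 1-based: 4: G/C; 6: A/C; 9: A/T; 11: T/A; 12: G/C; 14: G/A.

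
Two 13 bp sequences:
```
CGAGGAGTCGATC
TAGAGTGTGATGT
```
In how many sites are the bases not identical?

Comparing position by position, 10 sites differ: 1 (C/T), 2 (G/A), 3 (A/G), 4 (G/A), 6 (A/T), 9 (C/G), 10 (G/A), 11 (A/T), 12 (T/G), 13 (C/T).

10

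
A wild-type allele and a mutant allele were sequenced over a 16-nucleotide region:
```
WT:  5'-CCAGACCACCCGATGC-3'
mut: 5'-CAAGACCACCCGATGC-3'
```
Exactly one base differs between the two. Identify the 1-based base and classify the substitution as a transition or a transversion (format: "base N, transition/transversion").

base 2, transversion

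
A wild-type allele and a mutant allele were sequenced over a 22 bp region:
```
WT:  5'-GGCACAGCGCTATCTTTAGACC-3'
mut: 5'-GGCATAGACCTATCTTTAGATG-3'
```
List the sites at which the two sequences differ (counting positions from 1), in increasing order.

Scanning 1-based: 5: C/T; 8: C/A; 9: G/C; 21: C/T; 22: C/G.

5, 8, 9, 21, 22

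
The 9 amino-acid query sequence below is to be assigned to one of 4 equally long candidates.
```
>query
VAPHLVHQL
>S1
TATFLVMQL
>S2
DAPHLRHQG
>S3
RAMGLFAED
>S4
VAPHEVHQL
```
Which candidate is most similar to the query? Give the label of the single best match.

S4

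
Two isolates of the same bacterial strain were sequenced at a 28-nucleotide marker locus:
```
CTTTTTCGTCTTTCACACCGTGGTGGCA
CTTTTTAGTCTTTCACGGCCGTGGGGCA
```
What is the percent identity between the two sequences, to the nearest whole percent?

Mismatches at positions 7, 17, 18, 20, 21, 22, 24 (1-based): 7 of 28.
Identical positions: 21/28 = 75% → 75%.

75%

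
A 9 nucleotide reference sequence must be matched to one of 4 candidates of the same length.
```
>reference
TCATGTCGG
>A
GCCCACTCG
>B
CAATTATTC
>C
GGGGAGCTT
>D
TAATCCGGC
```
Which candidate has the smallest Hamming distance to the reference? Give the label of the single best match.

Hamming distances to reference — A: 7; B: 7; C: 8; D: 5.
Smallest is D with 5 mismatches.

D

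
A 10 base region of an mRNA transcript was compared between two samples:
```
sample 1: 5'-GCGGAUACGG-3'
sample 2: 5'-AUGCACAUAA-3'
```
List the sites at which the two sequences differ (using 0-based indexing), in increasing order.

0, 1, 3, 5, 7, 8, 9

Differences at site 0 (G→A), site 1 (C→U), site 3 (G→C), site 5 (U→C), site 7 (C→U), site 8 (G→A), site 9 (G→A).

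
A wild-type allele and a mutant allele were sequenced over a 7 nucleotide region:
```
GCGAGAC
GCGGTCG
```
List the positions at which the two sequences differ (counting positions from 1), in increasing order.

4, 5, 6, 7

Scanning 1-based: 4: A/G; 5: G/T; 6: A/C; 7: C/G.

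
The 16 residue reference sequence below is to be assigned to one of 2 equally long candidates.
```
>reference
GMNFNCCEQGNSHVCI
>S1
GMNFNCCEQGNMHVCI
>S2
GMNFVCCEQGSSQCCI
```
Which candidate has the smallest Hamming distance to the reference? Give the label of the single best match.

Hamming distances to reference — S1: 1; S2: 4.
Smallest is S1 with 1 mismatch.

S1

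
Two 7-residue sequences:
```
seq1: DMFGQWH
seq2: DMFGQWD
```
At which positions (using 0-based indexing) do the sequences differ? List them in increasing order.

6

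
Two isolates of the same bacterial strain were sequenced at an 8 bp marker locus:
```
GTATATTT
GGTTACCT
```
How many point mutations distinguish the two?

The sequences differ at sites 2, 3, 6, 7 (1-based) — 4 in total.

4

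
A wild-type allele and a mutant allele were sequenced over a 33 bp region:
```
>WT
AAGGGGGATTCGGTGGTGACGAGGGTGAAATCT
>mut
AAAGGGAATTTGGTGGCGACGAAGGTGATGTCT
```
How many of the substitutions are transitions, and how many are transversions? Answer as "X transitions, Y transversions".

Mismatches (1-based):
base 3: G→A (purine→purine, transition)
base 7: G→A (purine→purine, transition)
base 11: C→T (pyrimidine→pyrimidine, transition)
base 17: T→C (pyrimidine→pyrimidine, transition)
base 23: G→A (purine→purine, transition)
base 29: A→T (purine→pyrimidine, transversion)
base 30: A→G (purine→purine, transition)

6 transitions, 1 transversion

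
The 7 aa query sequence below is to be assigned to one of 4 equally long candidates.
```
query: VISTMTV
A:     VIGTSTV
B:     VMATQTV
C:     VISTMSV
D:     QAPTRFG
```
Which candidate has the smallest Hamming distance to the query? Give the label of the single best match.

A differs at 2 residues; B differs at 3 residues; C differs at 1 residue; D differs at 6 residues. The closest is C.

C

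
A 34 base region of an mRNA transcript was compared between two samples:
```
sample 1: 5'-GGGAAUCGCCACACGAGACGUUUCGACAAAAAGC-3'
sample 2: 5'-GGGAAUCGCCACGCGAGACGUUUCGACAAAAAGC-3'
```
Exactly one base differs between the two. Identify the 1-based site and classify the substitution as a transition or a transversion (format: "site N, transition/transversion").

site 13, transition

The sequences differ only at site 13: A→G (purine→purine), a transition.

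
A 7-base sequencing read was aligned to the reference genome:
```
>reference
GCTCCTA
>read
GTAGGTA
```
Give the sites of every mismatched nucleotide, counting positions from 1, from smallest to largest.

2, 3, 4, 5

Differences at site 2 (C→T), site 3 (T→A), site 4 (C→G), site 5 (C→G).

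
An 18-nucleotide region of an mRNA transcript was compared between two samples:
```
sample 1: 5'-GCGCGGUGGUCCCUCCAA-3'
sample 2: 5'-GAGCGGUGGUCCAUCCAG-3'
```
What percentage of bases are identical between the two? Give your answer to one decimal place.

83.3%

Mismatches at positions 2, 13, 18 (1-based): 3 of 18.
Identical positions: 15/18 = 83.33% → 83.3%.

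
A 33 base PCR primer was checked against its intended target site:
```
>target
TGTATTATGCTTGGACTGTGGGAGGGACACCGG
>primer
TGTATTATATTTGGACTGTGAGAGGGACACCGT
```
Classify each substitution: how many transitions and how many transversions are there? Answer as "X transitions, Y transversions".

3 transitions, 1 transversion

Mismatches (1-based):
position 9: G→A (purine→purine, transition)
position 10: C→T (pyrimidine→pyrimidine, transition)
position 21: G→A (purine→purine, transition)
position 33: G→T (purine→pyrimidine, transversion)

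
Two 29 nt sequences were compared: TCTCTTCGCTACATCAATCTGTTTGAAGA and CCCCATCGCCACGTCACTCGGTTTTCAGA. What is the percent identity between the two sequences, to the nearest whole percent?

69%

9 positions differ (1, 3, 5, 10, 13, 17, 20, 25, 26), so 20 of 29 match: 20/29 = 68.97%.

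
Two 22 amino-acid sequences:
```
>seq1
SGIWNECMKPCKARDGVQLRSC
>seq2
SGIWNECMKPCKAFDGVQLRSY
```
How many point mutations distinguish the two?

Mismatches (1-based): position 14: R→F; position 22: C→Y.

2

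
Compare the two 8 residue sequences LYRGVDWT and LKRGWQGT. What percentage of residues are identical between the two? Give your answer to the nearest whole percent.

Mismatches at positions 2, 5, 6, 7 (1-based): 4 of 8.
Identical positions: 4/8 = 50% → 50%.

50%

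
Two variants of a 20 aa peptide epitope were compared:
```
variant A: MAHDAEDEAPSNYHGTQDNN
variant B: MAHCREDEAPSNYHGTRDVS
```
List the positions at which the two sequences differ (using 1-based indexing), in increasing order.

4, 5, 17, 19, 20

Scanning 1-based: 4: D/C; 5: A/R; 17: Q/R; 19: N/V; 20: N/S.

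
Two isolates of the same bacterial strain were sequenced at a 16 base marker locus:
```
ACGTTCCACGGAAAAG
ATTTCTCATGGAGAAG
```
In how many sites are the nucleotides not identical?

6

Mismatches (1-based): site 2: C→T; site 3: G→T; site 5: T→C; site 6: C→T; site 9: C→T; site 13: A→G.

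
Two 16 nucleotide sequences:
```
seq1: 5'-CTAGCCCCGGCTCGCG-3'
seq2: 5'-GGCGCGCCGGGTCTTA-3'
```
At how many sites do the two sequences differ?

8

Comparing position by position, 8 sites differ: 1 (C/G), 2 (T/G), 3 (A/C), 6 (C/G), 11 (C/G), 14 (G/T), 15 (C/T), 16 (G/A).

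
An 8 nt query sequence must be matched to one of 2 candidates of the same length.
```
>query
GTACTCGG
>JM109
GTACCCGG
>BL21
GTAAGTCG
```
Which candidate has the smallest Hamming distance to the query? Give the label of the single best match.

Hamming distances to query — JM109: 1; BL21: 4.
Smallest is JM109 with 1 mismatch.

JM109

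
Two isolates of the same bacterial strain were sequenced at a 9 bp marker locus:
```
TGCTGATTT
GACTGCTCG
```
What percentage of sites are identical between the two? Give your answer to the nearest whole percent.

44%

Mismatches at positions 1, 2, 6, 8, 9 (1-based): 5 of 9.
Identical positions: 4/9 = 44.44% → 44%.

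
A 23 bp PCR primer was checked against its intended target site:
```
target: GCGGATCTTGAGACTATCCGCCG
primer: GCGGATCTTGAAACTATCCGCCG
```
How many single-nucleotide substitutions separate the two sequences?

The sequences differ at bases 12 (1-based) — 1 in total.

1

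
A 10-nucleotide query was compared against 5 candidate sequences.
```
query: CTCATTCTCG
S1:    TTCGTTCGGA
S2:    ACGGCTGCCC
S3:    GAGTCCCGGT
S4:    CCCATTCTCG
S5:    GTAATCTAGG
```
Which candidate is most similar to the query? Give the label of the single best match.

S1 differs at 5 positions; S2 differs at 8 positions; S3 differs at 9 positions; S4 differs at 1 position; S5 differs at 6 positions. The closest is S4.

S4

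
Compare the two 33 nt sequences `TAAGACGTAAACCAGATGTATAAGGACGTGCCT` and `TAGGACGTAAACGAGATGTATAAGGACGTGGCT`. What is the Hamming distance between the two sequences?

3

Mismatches (1-based): base 3: A→G; base 13: C→G; base 31: C→G.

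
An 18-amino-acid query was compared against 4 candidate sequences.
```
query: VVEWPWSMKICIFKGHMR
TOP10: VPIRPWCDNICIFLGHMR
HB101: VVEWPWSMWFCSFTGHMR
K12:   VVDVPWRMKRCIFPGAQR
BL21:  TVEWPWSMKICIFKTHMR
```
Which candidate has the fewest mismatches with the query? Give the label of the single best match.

TOP10 differs at 7 positions; HB101 differs at 4 positions; K12 differs at 7 positions; BL21 differs at 2 positions. The closest is BL21.

BL21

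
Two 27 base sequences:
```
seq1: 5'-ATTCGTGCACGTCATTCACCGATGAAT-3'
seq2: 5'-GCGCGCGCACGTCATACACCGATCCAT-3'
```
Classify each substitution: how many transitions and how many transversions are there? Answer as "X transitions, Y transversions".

Transitions (purine↔purine or pyrimidine↔pyrimidine): 1 A→G, 2 T→C, 6 T→C.
Transversions (purine↔pyrimidine): 3 T→G, 16 T→A, 24 G→C, 25 A→C.

3 transitions, 4 transversions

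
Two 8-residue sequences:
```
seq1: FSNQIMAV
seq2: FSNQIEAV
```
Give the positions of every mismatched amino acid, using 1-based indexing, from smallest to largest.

Scanning 1-based: 6: M/E.

6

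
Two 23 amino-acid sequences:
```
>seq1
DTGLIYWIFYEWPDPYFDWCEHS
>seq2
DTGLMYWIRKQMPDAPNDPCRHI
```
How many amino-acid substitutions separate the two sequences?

11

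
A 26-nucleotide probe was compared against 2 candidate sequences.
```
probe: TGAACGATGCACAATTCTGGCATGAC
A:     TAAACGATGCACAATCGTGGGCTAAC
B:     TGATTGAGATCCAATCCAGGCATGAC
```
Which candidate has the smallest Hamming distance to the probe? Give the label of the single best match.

A

Hamming distances to probe — A: 6; B: 8.
Smallest is A with 6 mismatches.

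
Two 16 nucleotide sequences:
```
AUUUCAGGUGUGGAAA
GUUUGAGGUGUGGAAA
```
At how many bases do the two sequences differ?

Comparing position by position, 2 bases differ: 1 (A/G), 5 (C/G).

2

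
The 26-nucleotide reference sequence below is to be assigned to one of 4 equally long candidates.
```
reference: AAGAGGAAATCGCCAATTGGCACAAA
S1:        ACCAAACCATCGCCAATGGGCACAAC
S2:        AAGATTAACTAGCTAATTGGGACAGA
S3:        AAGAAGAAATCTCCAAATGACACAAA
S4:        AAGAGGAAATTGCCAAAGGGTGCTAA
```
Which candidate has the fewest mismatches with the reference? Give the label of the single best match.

Hamming distances to reference — S1: 8; S2: 7; S3: 4; S4: 6.
Smallest is S3 with 4 mismatches.

S3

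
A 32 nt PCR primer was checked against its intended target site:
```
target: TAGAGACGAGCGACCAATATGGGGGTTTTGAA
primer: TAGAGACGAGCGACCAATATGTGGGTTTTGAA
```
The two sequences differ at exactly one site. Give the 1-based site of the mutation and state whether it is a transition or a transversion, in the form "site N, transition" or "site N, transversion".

site 22, transversion

The sequences differ only at site 22: G→T (purine→pyrimidine), a transversion.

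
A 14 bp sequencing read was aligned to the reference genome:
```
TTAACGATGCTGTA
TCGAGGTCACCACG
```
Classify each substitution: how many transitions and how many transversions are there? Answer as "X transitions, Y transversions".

8 transitions, 2 transversions

Transitions (purine↔purine or pyrimidine↔pyrimidine): 2 T→C, 3 A→G, 8 T→C, 9 G→A, 11 T→C, 12 G→A, 13 T→C, 14 A→G.
Transversions (purine↔pyrimidine): 5 C→G, 7 A→T.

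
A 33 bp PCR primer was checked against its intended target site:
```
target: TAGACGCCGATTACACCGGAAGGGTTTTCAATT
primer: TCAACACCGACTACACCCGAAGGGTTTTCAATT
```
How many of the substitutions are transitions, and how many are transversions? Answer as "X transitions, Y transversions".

3 transitions, 2 transversions

Mismatches (1-based):
site 2: A→C (purine→pyrimidine, transversion)
site 3: G→A (purine→purine, transition)
site 6: G→A (purine→purine, transition)
site 11: T→C (pyrimidine→pyrimidine, transition)
site 18: G→C (purine→pyrimidine, transversion)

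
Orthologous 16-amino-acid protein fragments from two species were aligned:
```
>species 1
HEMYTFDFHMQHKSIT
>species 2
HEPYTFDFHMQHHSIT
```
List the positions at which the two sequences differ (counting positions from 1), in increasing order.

3, 13

Scanning 1-based: 3: M/P; 13: K/H.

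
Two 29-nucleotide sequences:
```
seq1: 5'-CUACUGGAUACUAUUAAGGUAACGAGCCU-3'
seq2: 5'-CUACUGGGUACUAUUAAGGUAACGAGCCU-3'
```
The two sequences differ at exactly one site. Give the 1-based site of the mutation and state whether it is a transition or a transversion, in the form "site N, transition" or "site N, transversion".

site 8, transition

The sequences differ only at site 8: A→G (purine→purine), a transition.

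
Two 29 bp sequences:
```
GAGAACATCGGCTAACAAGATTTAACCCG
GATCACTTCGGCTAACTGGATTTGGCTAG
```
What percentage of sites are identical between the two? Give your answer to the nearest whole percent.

69%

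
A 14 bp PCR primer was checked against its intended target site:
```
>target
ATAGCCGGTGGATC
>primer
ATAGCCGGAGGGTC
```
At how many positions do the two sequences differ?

2

The sequences differ at positions 9, 12 (1-based) — 2 in total.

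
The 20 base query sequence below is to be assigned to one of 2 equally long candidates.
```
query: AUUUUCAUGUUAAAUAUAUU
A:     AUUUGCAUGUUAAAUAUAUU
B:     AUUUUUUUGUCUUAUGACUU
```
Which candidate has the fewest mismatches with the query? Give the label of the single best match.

A

Hamming distances to query — A: 1; B: 8.
Smallest is A with 1 mismatch.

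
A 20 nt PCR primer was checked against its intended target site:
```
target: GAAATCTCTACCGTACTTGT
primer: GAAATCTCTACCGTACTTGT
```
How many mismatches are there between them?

No positions differ; the sequences are identical.

0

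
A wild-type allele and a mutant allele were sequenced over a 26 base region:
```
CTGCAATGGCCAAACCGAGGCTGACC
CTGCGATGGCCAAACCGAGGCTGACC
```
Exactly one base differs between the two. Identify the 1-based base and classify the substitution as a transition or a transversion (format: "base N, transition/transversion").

The sequences differ only at base 5: A→G (purine→purine), a transition.

base 5, transition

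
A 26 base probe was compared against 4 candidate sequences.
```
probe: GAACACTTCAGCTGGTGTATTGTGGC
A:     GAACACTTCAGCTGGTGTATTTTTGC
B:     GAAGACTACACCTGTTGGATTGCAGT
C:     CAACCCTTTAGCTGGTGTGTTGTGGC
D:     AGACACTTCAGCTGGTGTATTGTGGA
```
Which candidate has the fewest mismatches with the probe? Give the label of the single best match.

A

A differs at 2 bases; B differs at 8 bases; C differs at 4 bases; D differs at 3 bases. The closest is A.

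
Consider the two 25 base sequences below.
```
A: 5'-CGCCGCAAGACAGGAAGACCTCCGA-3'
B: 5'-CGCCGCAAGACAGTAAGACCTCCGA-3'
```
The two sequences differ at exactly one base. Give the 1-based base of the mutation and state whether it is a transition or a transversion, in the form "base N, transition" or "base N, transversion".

The sequences differ only at base 14: G→T (purine→pyrimidine), a transversion.

base 14, transversion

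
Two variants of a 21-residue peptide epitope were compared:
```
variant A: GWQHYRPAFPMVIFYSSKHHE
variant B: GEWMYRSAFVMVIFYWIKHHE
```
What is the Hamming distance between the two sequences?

7

The sequences differ at residues 2, 3, 4, 7, 10, 16, 17 (1-based) — 7 in total.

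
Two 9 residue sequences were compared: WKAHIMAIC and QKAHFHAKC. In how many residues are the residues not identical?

4

Mismatches (1-based): residue 1: W→Q; residue 5: I→F; residue 6: M→H; residue 8: I→K.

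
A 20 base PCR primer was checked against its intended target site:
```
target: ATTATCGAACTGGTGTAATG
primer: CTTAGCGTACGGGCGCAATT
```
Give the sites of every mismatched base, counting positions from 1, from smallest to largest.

1, 5, 8, 11, 14, 16, 20

Scanning 1-based: 1: A/C; 5: T/G; 8: A/T; 11: T/G; 14: T/C; 16: T/C; 20: G/T.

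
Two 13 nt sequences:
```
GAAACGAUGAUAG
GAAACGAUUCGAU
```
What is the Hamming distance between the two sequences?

Mismatches (1-based): site 9: G→U; site 10: A→C; site 11: U→G; site 13: G→U.

4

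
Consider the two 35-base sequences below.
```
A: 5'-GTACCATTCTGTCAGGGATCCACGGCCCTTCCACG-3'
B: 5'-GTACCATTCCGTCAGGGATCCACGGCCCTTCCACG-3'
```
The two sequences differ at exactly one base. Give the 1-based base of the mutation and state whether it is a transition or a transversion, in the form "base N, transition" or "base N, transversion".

base 10, transition

Base 10 changes T→C. T is a pyrimidine and C is a pyrimidine, so this is a transition.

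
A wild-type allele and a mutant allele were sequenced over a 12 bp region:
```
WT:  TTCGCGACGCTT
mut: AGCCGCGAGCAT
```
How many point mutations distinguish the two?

8

Comparing position by position, 8 sites differ: 1 (T/A), 2 (T/G), 4 (G/C), 5 (C/G), 6 (G/C), 7 (A/G), 8 (C/A), 11 (T/A).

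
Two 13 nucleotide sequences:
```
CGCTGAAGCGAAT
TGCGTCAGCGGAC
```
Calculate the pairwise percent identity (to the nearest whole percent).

54%

6 positions differ (1, 4, 5, 6, 11, 13), so 7 of 13 match: 7/13 = 53.85%.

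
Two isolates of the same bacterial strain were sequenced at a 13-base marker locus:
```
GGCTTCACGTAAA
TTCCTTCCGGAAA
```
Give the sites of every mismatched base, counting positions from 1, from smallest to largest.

1, 2, 4, 6, 7, 10

Differences at site 1 (G→T), site 2 (G→T), site 4 (T→C), site 6 (C→T), site 7 (A→C), site 10 (T→G).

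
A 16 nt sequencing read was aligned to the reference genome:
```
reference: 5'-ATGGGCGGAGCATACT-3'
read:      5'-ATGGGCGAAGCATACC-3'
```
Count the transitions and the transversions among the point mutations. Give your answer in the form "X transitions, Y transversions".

2 transitions, 0 transversions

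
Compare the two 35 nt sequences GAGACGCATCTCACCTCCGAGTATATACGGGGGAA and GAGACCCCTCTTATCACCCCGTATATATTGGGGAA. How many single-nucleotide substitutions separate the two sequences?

9

Comparing position by position, 9 positions differ: 6 (G/C), 8 (A/C), 12 (C/T), 14 (C/T), 16 (T/A), 19 (G/C), 20 (A/C), 28 (C/T), 29 (G/T).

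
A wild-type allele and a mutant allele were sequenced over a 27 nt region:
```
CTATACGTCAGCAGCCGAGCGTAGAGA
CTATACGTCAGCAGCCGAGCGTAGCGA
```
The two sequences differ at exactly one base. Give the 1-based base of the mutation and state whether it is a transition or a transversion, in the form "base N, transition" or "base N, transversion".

base 25, transversion

The sequences differ only at base 25: A→C (purine→pyrimidine), a transversion.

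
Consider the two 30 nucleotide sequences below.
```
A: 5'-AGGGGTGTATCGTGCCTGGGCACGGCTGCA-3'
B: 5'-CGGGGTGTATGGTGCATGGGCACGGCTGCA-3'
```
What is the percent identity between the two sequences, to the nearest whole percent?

Mismatches at positions 1, 11, 16 (1-based): 3 of 30.
Identical positions: 27/30 = 90% → 90%.

90%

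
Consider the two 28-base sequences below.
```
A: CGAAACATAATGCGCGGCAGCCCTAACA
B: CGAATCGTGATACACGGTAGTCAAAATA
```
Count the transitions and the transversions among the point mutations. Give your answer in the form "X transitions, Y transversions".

7 transitions, 3 transversions

Mismatches (1-based):
site 5: A→T (purine→pyrimidine, transversion)
site 7: A→G (purine→purine, transition)
site 9: A→G (purine→purine, transition)
site 12: G→A (purine→purine, transition)
site 14: G→A (purine→purine, transition)
site 18: C→T (pyrimidine→pyrimidine, transition)
site 21: C→T (pyrimidine→pyrimidine, transition)
site 23: C→A (pyrimidine→purine, transversion)
site 24: T→A (pyrimidine→purine, transversion)
site 27: C→T (pyrimidine→pyrimidine, transition)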